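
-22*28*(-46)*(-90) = -2550240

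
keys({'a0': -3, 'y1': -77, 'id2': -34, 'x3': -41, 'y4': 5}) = ['a0', 'y1', 'id2', 'x3', 'y4']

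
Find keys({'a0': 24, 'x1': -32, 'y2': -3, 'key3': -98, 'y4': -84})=['a0', 'x1', 'y2', 'key3', 'y4']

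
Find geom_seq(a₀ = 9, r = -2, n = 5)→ a_0 = 9*(-2)^0 = 9
a_1 = 9*(-2)^1 = -18
a_2 = 9*(-2)^2 = 36
...
= [9, -18, 36, -72, 144]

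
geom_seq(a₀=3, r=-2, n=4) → a_0 = 3*(-2)^0 = 3
a_1 = 3*(-2)^1 = -6
a_2 = 3*(-2)^2 = 12
...
= [3, -6, 12, -24]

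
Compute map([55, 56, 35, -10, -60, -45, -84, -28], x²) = [3025, 3136, 1225, 100, 3600, 2025, 7056, 784]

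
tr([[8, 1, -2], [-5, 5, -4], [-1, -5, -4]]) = diagonal: 8 + 5 + (-4)
= 9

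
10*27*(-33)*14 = -124740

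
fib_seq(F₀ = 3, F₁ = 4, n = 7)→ F_2 = F_1 + F_0 = 7
F_3 = F_2 + F_1 = 11
F_4 = F_3 + F_2 = 18
...
= [3, 4, 7, 11, 18, 29, 47]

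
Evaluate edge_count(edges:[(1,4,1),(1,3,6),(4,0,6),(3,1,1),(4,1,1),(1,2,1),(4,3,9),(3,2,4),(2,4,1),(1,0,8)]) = 10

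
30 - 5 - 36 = -11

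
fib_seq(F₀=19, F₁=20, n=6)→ F_2 = F_1 + F_0 = 39
F_3 = F_2 + F_1 = 59
F_4 = F_3 + F_2 = 98
...
= [19, 20, 39, 59, 98, 157]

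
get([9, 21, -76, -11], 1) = 21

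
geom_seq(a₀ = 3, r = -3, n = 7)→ a_0 = 3*(-3)^0 = 3
a_1 = 3*(-3)^1 = -9
a_2 = 3*(-3)^2 = 27
...
= [3, -9, 27, -81, 243, -729, 2187]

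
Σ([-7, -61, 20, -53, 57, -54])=-98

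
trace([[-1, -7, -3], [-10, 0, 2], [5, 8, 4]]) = diagonal: (-1) + 0 + 4
= 3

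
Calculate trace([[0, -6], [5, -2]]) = diagonal: 0 + (-2)
= -2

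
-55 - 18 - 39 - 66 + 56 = -122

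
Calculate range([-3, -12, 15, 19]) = 31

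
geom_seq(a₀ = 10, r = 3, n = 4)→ a_0 = 10*3^0 = 10
a_1 = 10*3^1 = 30
a_2 = 10*3^2 = 90
...
= [10, 30, 90, 270]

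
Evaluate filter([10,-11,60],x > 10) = keep x where x > 10: 10✗, -11✗, 60✓
= [60]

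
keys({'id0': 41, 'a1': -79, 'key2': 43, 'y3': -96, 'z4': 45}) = ['id0', 'a1', 'key2', 'y3', 'z4']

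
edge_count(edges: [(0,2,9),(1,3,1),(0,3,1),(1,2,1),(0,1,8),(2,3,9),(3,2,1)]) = 7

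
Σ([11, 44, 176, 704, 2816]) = 3751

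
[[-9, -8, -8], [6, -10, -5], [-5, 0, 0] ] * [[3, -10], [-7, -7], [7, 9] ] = [[-27, 74], [53, -35], [-15, 50]]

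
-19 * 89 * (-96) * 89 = 14447904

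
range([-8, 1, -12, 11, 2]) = 23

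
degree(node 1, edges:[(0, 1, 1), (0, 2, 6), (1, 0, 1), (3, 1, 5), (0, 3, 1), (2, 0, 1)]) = 3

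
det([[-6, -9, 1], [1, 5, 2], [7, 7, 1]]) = (1)*(-6)*det([[5, 2], [7, 1]]) + (-1)*(-9)*det([[1, 2], [7, 1]]) + (1)*(1)*det([[1, 5], [7, 7]])
= 54 + -117 + -28
= -91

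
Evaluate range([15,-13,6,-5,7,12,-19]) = 34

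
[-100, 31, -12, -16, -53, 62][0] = -100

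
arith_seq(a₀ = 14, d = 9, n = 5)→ a_0 = 14 + 0*9 = 14
a_1 = 14 + 1*9 = 23
a_2 = 14 + 2*9 = 32
...
= [14, 23, 32, 41, 50]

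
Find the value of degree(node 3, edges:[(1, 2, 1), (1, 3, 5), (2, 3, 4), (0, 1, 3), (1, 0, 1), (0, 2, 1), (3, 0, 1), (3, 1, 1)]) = 4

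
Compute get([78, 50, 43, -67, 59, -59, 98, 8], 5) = -59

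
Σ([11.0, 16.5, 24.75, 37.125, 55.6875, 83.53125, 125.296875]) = 11.0 + 16.5 + 24.75 + 37.125 + 55.6875 + 83.53125 + 125.296875
= 353.890625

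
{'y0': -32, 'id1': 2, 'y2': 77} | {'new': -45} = {'y0': -32, 'id1': 2, 'y2': 77, 'new': -45}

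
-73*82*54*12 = -3878928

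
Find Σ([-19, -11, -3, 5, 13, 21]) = 6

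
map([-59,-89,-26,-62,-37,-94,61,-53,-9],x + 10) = -59+10=-49, -89+10=-79, -26+10=-16, -62+10=-52, -37+10=-27, -94+10=-84, 61+10=71, -53+10=-43, -9+10=1
= [-49, -79, -16, -52, -27, -84, 71, -43, 1]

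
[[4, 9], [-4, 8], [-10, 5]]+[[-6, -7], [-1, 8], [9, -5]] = [[-2, 2], [-5, 16], [-1, 0]]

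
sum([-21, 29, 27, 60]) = (-21) + 29 + 27 + 60
= 95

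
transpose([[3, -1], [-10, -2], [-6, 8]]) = [[3, -10, -6], [-1, -2, 8]]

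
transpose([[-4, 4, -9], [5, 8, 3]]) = [[-4, 5], [4, 8], [-9, 3]]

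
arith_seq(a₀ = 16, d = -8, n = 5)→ [16, 8, 0, -8, -16]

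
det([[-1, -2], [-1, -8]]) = 6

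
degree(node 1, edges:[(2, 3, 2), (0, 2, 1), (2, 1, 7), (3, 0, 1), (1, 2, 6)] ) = 2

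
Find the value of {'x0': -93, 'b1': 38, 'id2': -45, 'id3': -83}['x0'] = -93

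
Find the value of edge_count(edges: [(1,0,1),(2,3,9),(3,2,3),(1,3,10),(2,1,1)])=5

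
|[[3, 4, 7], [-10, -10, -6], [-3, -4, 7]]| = 140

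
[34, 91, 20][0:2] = [34, 91]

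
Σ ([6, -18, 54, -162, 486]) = 6 + -18 + 54 + -162 + 486
= 366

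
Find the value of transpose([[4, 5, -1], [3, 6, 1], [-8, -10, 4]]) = [[4, 3, -8], [5, 6, -10], [-1, 1, 4]]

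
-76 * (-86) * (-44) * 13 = -3738592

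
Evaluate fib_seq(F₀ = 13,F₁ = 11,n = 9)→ [13, 11, 24, 35, 59, 94, 153, 247, 400]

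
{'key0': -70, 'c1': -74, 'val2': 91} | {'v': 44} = {'key0': -70, 'c1': -74, 'val2': 91, 'v': 44}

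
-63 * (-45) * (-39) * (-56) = 6191640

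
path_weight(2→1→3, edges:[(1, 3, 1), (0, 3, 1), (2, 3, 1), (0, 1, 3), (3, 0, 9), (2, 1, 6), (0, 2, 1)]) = w(2→1)=6 + w(1→3)=1
= 7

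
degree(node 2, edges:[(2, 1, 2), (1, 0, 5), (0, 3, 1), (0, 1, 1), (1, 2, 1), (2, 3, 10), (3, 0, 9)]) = 3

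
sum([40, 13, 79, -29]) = 40 + 13 + 79 + (-29)
= 103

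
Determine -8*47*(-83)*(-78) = -2434224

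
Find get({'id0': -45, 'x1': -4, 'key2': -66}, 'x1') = -4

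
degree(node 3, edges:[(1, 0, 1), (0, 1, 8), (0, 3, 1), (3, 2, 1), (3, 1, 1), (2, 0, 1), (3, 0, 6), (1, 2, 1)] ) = 4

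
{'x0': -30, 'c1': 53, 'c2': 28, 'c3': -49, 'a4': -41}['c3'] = -49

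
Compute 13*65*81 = 68445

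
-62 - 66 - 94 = -222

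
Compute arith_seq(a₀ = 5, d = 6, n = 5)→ [5, 11, 17, 23, 29]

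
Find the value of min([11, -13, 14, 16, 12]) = -13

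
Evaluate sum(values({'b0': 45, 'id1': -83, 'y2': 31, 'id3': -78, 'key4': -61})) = -146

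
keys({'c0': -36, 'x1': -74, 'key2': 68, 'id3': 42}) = ['c0', 'x1', 'key2', 'id3']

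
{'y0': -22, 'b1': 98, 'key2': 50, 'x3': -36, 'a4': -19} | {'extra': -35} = {'y0': -22, 'b1': 98, 'key2': 50, 'x3': -36, 'a4': -19, 'extra': -35}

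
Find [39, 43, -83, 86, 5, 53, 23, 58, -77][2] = -83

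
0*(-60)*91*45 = 0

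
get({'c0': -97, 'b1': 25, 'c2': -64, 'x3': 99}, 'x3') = 99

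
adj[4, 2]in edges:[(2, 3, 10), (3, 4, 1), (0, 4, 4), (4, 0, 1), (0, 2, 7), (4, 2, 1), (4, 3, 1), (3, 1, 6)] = 1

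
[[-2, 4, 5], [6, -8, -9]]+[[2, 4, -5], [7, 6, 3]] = [[0, 8, 0], [13, -2, -6]]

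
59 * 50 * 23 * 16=1085600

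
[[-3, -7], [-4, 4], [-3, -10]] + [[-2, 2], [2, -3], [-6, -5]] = [[-5, -5], [-2, 1], [-9, -15]]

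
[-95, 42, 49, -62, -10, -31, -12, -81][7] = -81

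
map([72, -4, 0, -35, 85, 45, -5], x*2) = 72*2=144, -4*2=-8, 0*2=0, -35*2=-70, 85*2=170, 45*2=90, -5*2=-10
= [144, -8, 0, -70, 170, 90, -10]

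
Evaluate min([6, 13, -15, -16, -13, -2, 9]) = -16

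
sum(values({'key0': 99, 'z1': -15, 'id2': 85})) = 169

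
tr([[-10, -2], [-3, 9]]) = diagonal: (-10) + 9
= -1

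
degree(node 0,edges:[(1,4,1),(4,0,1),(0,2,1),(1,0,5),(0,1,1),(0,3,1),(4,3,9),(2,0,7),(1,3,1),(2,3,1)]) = 6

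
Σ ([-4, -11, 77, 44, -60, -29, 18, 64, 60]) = (-4) + (-11) + 77 + 44 + (-60) + (-29) + 18 + 64 + 60
= 159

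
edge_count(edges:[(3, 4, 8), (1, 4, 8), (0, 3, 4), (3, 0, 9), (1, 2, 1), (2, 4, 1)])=6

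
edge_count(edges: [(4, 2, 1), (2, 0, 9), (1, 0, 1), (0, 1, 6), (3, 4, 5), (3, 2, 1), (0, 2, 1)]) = 7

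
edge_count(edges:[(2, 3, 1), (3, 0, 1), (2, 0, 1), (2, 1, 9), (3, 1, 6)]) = 5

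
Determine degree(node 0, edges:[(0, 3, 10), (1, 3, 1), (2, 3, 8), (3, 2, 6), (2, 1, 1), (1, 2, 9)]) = incident: (0,3)
= 1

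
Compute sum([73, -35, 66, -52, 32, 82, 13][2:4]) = slice → [66, -52]
66 + (-52)
= 14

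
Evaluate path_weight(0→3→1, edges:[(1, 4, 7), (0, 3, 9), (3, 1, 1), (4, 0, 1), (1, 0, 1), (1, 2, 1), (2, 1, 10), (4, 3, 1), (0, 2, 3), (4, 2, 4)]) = w(0→3)=9 + w(3→1)=1
= 10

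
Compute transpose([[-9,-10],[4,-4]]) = [[-9, 4], [-10, -4]]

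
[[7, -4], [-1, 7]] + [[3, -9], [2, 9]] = [[10, -13], [1, 16]]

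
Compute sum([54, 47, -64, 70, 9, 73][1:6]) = slice → [47, -64, 70, 9, 73]
47 + (-64) + 70 + 9 + 73
= 135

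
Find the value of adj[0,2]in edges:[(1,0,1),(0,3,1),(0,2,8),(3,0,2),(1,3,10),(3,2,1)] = 8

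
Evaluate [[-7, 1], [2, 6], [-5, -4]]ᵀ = [[-7, 2, -5], [1, 6, -4]]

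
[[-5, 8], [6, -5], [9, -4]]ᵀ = [[-5, 6, 9], [8, -5, -4]]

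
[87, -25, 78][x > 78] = keep x where x > 78: 87✓, -25✗, 78✗
= [87]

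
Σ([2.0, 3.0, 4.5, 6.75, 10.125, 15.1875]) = 41.5625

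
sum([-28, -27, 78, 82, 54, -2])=157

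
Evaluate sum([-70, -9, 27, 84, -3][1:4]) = 102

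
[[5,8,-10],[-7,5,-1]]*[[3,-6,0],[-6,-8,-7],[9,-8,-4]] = [[-123, -14, -16], [-60, 10, -31]]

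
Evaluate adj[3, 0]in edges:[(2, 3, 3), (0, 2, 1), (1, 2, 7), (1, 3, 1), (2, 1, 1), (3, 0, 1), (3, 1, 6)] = 1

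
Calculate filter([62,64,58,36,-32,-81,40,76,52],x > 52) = keep x where x > 52: 62✓, 64✓, 58✓, 36✗, -32✗, -81✗, 40✗, 76✓, 52✗
= [62, 64, 58, 76]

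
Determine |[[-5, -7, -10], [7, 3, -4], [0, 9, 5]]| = (1)*(-5)*det([[3, -4], [9, 5]]) + (-1)*(-7)*det([[7, -4], [0, 5]]) + (1)*(-10)*det([[7, 3], [0, 9]])
= -255 + 245 + -630
= -640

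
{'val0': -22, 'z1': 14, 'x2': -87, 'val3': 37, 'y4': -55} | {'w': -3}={'val0': -22, 'z1': 14, 'x2': -87, 'val3': 37, 'y4': -55, 'w': -3}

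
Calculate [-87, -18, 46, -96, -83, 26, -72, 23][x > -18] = keep x where x > -18: -87✗, -18✗, 46✓, -96✗, -83✗, 26✓, -72✗, 23✓
= [46, 26, 23]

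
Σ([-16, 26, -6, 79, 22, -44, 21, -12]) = 70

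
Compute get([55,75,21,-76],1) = 75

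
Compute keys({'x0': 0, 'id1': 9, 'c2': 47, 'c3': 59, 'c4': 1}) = ['x0', 'id1', 'c2', 'c3', 'c4']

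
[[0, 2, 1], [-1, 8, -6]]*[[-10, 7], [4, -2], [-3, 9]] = [[5, 5], [60, -77]]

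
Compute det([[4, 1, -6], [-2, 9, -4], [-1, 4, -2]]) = (1)*(4)*det([[9, -4], [4, -2]]) + (-1)*(1)*det([[-2, -4], [-1, -2]]) + (1)*(-6)*det([[-2, 9], [-1, 4]])
= -8 + 0 + -6
= -14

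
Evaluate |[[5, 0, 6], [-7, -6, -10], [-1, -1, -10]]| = (1)*(5)*det([[-6, -10], [-1, -10]]) + (-1)*(0)*det([[-7, -10], [-1, -10]]) + (1)*(6)*det([[-7, -6], [-1, -1]])
= 250 + 0 + 6
= 256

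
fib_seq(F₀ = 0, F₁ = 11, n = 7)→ F_2 = F_1 + F_0 = 11
F_3 = F_2 + F_1 = 22
F_4 = F_3 + F_2 = 33
...
= [0, 11, 11, 22, 33, 55, 88]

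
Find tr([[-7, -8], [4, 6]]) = diagonal: (-7) + 6
= -1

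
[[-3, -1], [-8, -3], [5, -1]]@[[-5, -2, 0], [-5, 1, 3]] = C[0][0] = (-3)*(-5) + (-1)*(-5) = 20
C[0][1] = (-3)*(-2) + (-1)*(1) = 5
C[0][2] = (-3)*(0) + (-1)*(3) = -3
C[1][0] = (-8)*(-5) + (-3)*(-5) = 55
C[1][1] = (-8)*(-2) + (-3)*(1) = 13
C[1][2] = (-8)*(0) + (-3)*(3) = -9
... (3 more cells)
= [[20, 5, -3], [55, 13, -9], [-20, -11, -3]]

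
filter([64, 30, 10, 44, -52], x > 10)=keep x where x > 10: 64✓, 30✓, 10✗, 44✓, -52✗
= [64, 30, 44]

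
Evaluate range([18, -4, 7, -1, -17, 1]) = 35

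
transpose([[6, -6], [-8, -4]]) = [[6, -8], [-6, -4]]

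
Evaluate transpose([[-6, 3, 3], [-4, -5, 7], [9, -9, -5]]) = [[-6, -4, 9], [3, -5, -9], [3, 7, -5]]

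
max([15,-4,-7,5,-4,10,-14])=15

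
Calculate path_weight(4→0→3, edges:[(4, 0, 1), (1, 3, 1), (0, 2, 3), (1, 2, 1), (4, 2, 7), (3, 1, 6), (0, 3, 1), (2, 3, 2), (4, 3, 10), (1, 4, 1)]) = 2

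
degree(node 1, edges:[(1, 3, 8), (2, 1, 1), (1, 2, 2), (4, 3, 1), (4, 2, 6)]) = 3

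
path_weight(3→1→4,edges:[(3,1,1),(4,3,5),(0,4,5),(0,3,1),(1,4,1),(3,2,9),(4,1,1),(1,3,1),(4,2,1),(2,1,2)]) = 2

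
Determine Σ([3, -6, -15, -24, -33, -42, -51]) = 3 + (-6) + (-15) + (-24) + (-33) + (-42) + (-51)
= -168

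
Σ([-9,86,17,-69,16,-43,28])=(-9) + 86 + 17 + (-69) + 16 + (-43) + 28
= 26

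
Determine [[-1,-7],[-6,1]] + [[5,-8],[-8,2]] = [[4, -15], [-14, 3]]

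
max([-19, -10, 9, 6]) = 9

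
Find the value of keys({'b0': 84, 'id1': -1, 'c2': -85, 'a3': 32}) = ['b0', 'id1', 'c2', 'a3']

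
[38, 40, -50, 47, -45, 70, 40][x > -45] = keep x where x > -45: 38✓, 40✓, -50✗, 47✓, -45✗, 70✓, 40✓
= [38, 40, 47, 70, 40]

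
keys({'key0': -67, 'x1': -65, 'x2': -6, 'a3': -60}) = ['key0', 'x1', 'x2', 'a3']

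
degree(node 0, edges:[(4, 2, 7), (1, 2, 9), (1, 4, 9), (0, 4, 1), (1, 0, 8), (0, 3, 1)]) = incident: (0,4), (1,0), (0,3)
= 3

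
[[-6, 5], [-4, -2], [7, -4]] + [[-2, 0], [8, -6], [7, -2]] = [[-8, 5], [4, -8], [14, -6]]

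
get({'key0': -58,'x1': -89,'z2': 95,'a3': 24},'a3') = 24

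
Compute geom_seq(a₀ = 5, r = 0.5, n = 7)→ [5.0, 2.5, 1.25, 0.625, 0.3125, 0.15625, 0.078125]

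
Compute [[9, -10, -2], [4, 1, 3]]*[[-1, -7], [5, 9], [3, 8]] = [[-65, -169], [10, 5]]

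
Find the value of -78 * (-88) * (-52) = -356928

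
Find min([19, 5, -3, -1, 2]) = -3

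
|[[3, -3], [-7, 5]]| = (3)*(5) - (-3)*(-7)
= -6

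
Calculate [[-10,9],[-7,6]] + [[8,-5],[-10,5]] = [[-2, 4], [-17, 11]]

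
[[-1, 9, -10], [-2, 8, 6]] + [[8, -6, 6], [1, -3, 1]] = [[7, 3, -4], [-1, 5, 7]]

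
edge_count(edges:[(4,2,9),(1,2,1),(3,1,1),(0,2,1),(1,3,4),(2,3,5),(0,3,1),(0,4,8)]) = 8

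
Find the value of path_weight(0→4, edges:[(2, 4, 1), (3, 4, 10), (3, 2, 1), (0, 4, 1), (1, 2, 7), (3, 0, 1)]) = 1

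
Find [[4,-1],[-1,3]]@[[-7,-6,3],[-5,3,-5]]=[[-23, -27, 17], [-8, 15, -18]]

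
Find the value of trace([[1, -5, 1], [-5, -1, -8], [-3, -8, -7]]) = diagonal: 1 + (-1) + (-7)
= -7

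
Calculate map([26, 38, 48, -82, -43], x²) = (26)²=676, (38)²=1444, (48)²=2304, (-82)²=6724, (-43)²=1849
= [676, 1444, 2304, 6724, 1849]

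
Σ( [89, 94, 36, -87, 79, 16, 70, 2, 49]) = 348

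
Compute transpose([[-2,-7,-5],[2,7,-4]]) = [[-2, 2], [-7, 7], [-5, -4]]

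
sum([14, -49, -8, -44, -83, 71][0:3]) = -43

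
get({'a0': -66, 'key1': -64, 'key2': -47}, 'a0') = -66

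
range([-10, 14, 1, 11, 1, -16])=30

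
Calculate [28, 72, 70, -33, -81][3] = -33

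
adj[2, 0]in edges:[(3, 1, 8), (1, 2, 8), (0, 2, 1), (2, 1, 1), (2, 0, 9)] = 9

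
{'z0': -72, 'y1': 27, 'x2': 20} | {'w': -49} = {'z0': -72, 'y1': 27, 'x2': 20, 'w': -49}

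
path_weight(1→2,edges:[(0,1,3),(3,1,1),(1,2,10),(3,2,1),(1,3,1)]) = 10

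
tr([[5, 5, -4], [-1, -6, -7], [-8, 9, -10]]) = diagonal: 5 + (-6) + (-10)
= -11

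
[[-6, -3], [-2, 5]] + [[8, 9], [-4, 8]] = [[2, 6], [-6, 13]]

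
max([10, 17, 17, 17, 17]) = 17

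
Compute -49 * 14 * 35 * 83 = -1992830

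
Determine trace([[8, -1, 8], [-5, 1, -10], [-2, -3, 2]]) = 11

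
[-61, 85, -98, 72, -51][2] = -98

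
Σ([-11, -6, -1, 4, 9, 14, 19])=(-11) + (-6) + (-1) + 4 + 9 + 14 + 19
= 28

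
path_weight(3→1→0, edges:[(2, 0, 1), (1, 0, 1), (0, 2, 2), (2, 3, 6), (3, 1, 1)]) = 2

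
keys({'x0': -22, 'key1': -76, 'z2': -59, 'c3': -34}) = ['x0', 'key1', 'z2', 'c3']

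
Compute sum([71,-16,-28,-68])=71 + (-16) + (-28) + (-68)
= -41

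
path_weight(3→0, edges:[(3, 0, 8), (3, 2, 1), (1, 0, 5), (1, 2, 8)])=8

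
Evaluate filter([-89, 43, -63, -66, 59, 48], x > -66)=[43, -63, 59, 48]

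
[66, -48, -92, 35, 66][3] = 35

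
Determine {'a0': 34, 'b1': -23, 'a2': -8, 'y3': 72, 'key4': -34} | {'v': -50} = {'a0': 34, 'b1': -23, 'a2': -8, 'y3': 72, 'key4': -34, 'v': -50}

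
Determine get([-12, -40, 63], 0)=-12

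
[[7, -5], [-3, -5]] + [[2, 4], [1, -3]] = [[9, -1], [-2, -8]]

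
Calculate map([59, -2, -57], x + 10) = [69, 8, -47]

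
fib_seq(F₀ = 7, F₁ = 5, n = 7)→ F_2 = F_1 + F_0 = 12
F_3 = F_2 + F_1 = 17
F_4 = F_3 + F_2 = 29
...
= [7, 5, 12, 17, 29, 46, 75]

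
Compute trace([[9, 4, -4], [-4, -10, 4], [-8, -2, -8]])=-9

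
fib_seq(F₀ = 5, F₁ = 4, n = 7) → [5, 4, 9, 13, 22, 35, 57]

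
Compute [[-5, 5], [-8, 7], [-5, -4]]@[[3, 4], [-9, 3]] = [[-60, -5], [-87, -11], [21, -32]]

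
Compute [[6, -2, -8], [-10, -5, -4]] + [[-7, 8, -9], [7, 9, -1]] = [[-1, 6, -17], [-3, 4, -5]]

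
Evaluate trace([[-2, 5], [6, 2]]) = 0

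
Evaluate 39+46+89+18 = 192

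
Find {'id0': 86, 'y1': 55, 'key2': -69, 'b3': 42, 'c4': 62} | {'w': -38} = {'id0': 86, 'y1': 55, 'key2': -69, 'b3': 42, 'c4': 62, 'w': -38}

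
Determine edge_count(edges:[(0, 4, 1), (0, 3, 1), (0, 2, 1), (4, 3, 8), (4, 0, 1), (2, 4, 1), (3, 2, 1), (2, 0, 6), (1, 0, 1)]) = 9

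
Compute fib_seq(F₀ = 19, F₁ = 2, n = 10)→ [19, 2, 21, 23, 44, 67, 111, 178, 289, 467]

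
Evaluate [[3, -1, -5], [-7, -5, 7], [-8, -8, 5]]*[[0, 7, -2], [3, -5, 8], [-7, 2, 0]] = C[0][0] = (3)*(0) + (-1)*(3) + (-5)*(-7) = 32
C[0][1] = (3)*(7) + (-1)*(-5) + (-5)*(2) = 16
C[0][2] = (3)*(-2) + (-1)*(8) + (-5)*(0) = -14
C[1][0] = (-7)*(0) + (-5)*(3) + (7)*(-7) = -64
C[1][1] = (-7)*(7) + (-5)*(-5) + (7)*(2) = -10
C[1][2] = (-7)*(-2) + (-5)*(8) + (7)*(0) = -26
... (3 more cells)
= [[32, 16, -14], [-64, -10, -26], [-59, -6, -48]]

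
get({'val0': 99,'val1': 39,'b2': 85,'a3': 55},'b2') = 85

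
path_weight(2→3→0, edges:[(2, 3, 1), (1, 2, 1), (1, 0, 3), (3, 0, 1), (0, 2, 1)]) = 2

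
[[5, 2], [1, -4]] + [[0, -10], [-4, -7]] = [[5, -8], [-3, -11]]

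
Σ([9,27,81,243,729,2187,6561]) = 9837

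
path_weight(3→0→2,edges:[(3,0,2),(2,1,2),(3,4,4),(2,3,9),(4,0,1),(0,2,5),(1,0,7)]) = 7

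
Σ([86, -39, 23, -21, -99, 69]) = 86 + (-39) + 23 + (-21) + (-99) + 69
= 19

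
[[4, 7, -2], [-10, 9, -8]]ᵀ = [[4, -10], [7, 9], [-2, -8]]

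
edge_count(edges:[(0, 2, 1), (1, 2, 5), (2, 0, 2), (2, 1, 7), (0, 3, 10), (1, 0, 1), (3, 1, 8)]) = 7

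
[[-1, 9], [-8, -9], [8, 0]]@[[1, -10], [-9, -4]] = [[-82, -26], [73, 116], [8, -80]]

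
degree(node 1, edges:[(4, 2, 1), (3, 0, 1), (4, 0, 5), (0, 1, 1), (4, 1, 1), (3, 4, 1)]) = incident: (0,1), (4,1)
= 2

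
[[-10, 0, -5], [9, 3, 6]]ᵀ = [[-10, 9], [0, 3], [-5, 6]]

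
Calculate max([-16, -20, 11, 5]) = 11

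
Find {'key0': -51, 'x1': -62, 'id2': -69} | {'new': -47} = {'key0': -51, 'x1': -62, 'id2': -69, 'new': -47}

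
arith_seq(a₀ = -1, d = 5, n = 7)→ a_0 = -1 + 0*5 = -1
a_1 = -1 + 1*5 = 4
a_2 = -1 + 2*5 = 9
...
= [-1, 4, 9, 14, 19, 24, 29]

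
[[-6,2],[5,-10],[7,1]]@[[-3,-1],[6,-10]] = C[0][0] = (-6)*(-3) + (2)*(6) = 30
C[0][1] = (-6)*(-1) + (2)*(-10) = -14
C[1][0] = (5)*(-3) + (-10)*(6) = -75
C[1][1] = (5)*(-1) + (-10)*(-10) = 95
C[2][0] = (7)*(-3) + (1)*(6) = -15
C[2][1] = (7)*(-1) + (1)*(-10) = -17
= [[30, -14], [-75, 95], [-15, -17]]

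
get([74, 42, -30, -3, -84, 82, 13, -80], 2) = -30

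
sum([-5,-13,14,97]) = (-5) + (-13) + 14 + 97
= 93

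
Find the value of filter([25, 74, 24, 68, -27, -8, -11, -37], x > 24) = [25, 74, 68]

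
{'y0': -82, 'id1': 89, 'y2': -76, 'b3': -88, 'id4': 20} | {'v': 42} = {'y0': -82, 'id1': 89, 'y2': -76, 'b3': -88, 'id4': 20, 'v': 42}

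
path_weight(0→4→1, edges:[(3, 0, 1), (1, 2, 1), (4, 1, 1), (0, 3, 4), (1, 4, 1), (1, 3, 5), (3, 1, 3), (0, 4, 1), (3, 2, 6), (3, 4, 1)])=2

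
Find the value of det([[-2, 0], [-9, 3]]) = (-2)*(3) - (0)*(-9)
= -6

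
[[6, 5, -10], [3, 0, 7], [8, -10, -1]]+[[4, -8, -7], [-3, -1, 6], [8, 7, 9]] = [[10, -3, -17], [0, -1, 13], [16, -3, 8]]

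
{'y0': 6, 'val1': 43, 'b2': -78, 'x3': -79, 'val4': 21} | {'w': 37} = {'y0': 6, 'val1': 43, 'b2': -78, 'x3': -79, 'val4': 21, 'w': 37}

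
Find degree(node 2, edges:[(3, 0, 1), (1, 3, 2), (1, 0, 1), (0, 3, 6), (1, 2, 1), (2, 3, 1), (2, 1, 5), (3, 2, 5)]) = 4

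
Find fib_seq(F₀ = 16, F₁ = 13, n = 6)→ [16, 13, 29, 42, 71, 113]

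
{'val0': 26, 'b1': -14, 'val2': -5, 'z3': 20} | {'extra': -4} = {'val0': 26, 'b1': -14, 'val2': -5, 'z3': 20, 'extra': -4}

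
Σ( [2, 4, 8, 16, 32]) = 2 + 4 + 8 + 16 + 32
= 62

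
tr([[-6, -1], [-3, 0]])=-6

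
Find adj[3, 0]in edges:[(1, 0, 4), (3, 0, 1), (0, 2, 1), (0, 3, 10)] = 1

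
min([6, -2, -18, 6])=-18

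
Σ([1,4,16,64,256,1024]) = 1365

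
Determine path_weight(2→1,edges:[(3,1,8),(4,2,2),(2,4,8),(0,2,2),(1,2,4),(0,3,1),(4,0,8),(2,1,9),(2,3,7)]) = w(2→1)=9
= 9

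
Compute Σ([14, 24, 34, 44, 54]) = 170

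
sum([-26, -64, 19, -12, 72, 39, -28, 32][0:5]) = slice → [-26, -64, 19, -12, 72]
(-26) + (-64) + 19 + (-12) + 72
= -11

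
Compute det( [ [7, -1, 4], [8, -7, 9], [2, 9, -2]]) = -159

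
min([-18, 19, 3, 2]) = -18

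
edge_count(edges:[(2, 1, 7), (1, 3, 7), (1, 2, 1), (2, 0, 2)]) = 4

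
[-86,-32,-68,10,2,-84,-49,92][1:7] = [-32, -68, 10, 2, -84, -49]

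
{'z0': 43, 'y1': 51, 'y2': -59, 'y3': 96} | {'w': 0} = {'z0': 43, 'y1': 51, 'y2': -59, 'y3': 96, 'w': 0}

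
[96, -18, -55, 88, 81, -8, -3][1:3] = [-18, -55]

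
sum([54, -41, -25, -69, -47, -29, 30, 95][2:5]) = slice → [-25, -69, -47]
(-25) + (-69) + (-47)
= -141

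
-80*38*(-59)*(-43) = -7712480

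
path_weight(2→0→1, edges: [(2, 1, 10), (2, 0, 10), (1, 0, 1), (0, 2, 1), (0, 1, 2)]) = 12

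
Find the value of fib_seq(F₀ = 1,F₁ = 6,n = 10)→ F_2 = F_1 + F_0 = 7
F_3 = F_2 + F_1 = 13
F_4 = F_3 + F_2 = 20
...
= [1, 6, 7, 13, 20, 33, 53, 86, 139, 225]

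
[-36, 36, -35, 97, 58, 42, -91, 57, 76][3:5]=[97, 58]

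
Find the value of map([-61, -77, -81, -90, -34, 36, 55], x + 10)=[-51, -67, -71, -80, -24, 46, 65]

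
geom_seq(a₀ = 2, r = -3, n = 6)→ [2, -6, 18, -54, 162, -486]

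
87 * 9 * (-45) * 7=-246645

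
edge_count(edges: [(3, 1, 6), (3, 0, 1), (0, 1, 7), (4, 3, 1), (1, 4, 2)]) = 5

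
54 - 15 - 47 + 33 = 25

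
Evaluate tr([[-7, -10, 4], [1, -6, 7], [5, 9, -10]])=-23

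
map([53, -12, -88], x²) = [2809, 144, 7744]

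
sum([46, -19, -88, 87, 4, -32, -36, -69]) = -107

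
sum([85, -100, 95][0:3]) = slice → [85, -100, 95]
85 + (-100) + 95
= 80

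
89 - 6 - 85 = -2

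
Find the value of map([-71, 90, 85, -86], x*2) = -71*2=-142, 90*2=180, 85*2=170, -86*2=-172
= [-142, 180, 170, -172]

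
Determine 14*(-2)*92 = -2576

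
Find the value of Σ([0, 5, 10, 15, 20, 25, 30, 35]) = 140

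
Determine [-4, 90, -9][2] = -9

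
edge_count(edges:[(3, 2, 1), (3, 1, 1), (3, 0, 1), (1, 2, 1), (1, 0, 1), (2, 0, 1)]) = 6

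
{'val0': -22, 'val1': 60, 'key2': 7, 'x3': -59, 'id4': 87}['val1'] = 60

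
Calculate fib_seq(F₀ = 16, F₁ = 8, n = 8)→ [16, 8, 24, 32, 56, 88, 144, 232]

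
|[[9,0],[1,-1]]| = -9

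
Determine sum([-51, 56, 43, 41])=89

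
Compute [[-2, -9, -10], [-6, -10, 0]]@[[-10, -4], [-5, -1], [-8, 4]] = C[0][0] = (-2)*(-10) + (-9)*(-5) + (-10)*(-8) = 145
C[0][1] = (-2)*(-4) + (-9)*(-1) + (-10)*(4) = -23
C[1][0] = (-6)*(-10) + (-10)*(-5) + (0)*(-8) = 110
C[1][1] = (-6)*(-4) + (-10)*(-1) + (0)*(4) = 34
= [[145, -23], [110, 34]]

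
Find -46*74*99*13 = -4380948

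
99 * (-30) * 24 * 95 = -6771600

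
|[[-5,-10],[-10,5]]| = (-5)*(5) - (-10)*(-10)
= -125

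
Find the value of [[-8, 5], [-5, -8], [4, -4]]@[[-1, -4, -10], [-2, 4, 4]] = C[0][0] = (-8)*(-1) + (5)*(-2) = -2
C[0][1] = (-8)*(-4) + (5)*(4) = 52
C[0][2] = (-8)*(-10) + (5)*(4) = 100
C[1][0] = (-5)*(-1) + (-8)*(-2) = 21
C[1][1] = (-5)*(-4) + (-8)*(4) = -12
C[1][2] = (-5)*(-10) + (-8)*(4) = 18
... (3 more cells)
= [[-2, 52, 100], [21, -12, 18], [4, -32, -56]]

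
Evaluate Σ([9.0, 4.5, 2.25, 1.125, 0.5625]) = 17.4375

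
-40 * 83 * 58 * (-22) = 4236320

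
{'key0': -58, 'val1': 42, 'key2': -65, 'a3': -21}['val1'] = 42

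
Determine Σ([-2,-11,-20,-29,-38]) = (-2) + (-11) + (-20) + (-29) + (-38)
= -100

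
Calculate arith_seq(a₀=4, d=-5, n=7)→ a_0 = 4 + 0*-5 = 4
a_1 = 4 + 1*-5 = -1
a_2 = 4 + 2*-5 = -6
...
= [4, -1, -6, -11, -16, -21, -26]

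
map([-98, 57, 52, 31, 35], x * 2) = [-196, 114, 104, 62, 70]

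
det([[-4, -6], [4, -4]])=(-4)*(-4) - (-6)*(4)
= 40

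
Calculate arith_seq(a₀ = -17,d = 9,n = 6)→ [-17, -8, 1, 10, 19, 28]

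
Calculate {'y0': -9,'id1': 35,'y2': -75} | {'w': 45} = {'y0': -9, 'id1': 35, 'y2': -75, 'w': 45}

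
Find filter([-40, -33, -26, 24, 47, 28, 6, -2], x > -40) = [-33, -26, 24, 47, 28, 6, -2]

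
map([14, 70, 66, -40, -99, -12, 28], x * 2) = [28, 140, 132, -80, -198, -24, 56]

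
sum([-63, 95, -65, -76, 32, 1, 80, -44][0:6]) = slice → [-63, 95, -65, -76, 32, 1]
(-63) + 95 + (-65) + (-76) + 32 + 1
= -76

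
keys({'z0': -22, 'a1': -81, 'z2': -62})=['z0', 'a1', 'z2']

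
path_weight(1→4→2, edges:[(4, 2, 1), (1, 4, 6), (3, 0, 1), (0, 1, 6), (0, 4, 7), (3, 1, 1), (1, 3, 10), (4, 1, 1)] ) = 7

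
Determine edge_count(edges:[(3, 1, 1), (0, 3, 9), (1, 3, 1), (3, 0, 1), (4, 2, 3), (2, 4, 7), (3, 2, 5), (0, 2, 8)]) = 8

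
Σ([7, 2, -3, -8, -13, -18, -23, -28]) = -84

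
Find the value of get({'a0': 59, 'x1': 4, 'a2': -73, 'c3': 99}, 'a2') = -73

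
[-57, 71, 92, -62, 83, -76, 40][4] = 83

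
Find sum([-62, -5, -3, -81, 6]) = (-62) + (-5) + (-3) + (-81) + 6
= -145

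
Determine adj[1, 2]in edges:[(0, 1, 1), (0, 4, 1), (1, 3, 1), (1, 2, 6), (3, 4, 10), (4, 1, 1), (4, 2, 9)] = 6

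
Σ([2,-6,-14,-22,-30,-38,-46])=2 + (-6) + (-14) + (-22) + (-30) + (-38) + (-46)
= -154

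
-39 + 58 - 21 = -2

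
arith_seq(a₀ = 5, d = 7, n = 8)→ a_0 = 5 + 0*7 = 5
a_1 = 5 + 1*7 = 12
a_2 = 5 + 2*7 = 19
...
= [5, 12, 19, 26, 33, 40, 47, 54]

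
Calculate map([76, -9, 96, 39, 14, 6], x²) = (76)²=5776, (-9)²=81, (96)²=9216, (39)²=1521, (14)²=196, (6)²=36
= [5776, 81, 9216, 1521, 196, 36]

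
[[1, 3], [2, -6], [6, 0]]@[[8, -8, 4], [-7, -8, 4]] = [[-13, -32, 16], [58, 32, -16], [48, -48, 24]]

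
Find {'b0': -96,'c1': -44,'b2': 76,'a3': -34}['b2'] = 76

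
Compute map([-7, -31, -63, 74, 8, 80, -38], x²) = [49, 961, 3969, 5476, 64, 6400, 1444]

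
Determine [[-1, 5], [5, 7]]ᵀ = [[-1, 5], [5, 7]]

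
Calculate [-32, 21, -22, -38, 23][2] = -22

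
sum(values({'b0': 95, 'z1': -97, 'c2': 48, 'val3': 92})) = 95 + (-97) + 48 + 92
= 138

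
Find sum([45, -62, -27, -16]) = 45 + (-62) + (-27) + (-16)
= -60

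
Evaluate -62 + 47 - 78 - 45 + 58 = -80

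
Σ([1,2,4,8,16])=1 + 2 + 4 + 8 + 16
= 31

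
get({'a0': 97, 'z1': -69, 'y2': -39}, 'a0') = 97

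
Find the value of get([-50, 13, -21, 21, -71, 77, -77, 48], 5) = 77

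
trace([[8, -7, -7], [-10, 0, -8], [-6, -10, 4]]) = diagonal: 8 + 0 + 4
= 12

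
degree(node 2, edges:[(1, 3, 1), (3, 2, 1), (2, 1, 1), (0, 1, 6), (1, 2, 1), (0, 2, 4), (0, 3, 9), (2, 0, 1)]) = 5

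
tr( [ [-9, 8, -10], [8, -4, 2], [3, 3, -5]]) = -18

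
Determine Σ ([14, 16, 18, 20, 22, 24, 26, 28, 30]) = 14 + 16 + 18 + 20 + 22 + 24 + 26 + 28 + 30
= 198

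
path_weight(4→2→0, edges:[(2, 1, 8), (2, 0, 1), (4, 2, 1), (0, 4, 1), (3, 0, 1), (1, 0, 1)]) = 2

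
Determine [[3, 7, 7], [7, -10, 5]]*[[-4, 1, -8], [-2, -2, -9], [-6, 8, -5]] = C[0][0] = (3)*(-4) + (7)*(-2) + (7)*(-6) = -68
C[0][1] = (3)*(1) + (7)*(-2) + (7)*(8) = 45
C[0][2] = (3)*(-8) + (7)*(-9) + (7)*(-5) = -122
C[1][0] = (7)*(-4) + (-10)*(-2) + (5)*(-6) = -38
C[1][1] = (7)*(1) + (-10)*(-2) + (5)*(8) = 67
C[1][2] = (7)*(-8) + (-10)*(-9) + (5)*(-5) = 9
= [[-68, 45, -122], [-38, 67, 9]]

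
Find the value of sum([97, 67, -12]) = 152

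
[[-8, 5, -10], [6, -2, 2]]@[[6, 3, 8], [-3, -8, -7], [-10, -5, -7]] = [[37, -14, -29], [22, 24, 48]]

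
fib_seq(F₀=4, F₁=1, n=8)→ [4, 1, 5, 6, 11, 17, 28, 45]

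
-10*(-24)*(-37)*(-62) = 550560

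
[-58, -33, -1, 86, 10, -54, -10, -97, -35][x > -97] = keep x where x > -97: -58✓, -33✓, -1✓, 86✓, 10✓, -54✓, -10✓, -97✗, -35✓
= [-58, -33, -1, 86, 10, -54, -10, -35]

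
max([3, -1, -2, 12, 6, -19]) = 12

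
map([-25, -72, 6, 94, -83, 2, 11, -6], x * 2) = -25*2=-50, -72*2=-144, 6*2=12, 94*2=188, -83*2=-166, 2*2=4, 11*2=22, -6*2=-12
= [-50, -144, 12, 188, -166, 4, 22, -12]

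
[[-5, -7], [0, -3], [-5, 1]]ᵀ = [[-5, 0, -5], [-7, -3, 1]]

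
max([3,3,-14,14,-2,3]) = 14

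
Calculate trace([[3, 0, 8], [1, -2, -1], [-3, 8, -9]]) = -8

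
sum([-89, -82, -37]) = (-89) + (-82) + (-37)
= -208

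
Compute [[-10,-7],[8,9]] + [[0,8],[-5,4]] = [[-10, 1], [3, 13]]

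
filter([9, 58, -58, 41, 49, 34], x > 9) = [58, 41, 49, 34]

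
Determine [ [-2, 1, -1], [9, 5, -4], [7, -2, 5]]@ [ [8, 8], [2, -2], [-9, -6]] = C[0][0] = (-2)*(8) + (1)*(2) + (-1)*(-9) = -5
C[0][1] = (-2)*(8) + (1)*(-2) + (-1)*(-6) = -12
C[1][0] = (9)*(8) + (5)*(2) + (-4)*(-9) = 118
C[1][1] = (9)*(8) + (5)*(-2) + (-4)*(-6) = 86
C[2][0] = (7)*(8) + (-2)*(2) + (5)*(-9) = 7
C[2][1] = (7)*(8) + (-2)*(-2) + (5)*(-6) = 30
= [[-5, -12], [118, 86], [7, 30]]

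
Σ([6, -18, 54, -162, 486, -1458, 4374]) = 6 + -18 + 54 + -162 + 486 + -1458 + 4374
= 3282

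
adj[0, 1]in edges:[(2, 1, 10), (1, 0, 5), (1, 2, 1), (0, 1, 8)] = 8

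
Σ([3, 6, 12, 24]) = 3 + 6 + 12 + 24
= 45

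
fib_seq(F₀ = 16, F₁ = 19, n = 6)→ F_2 = F_1 + F_0 = 35
F_3 = F_2 + F_1 = 54
F_4 = F_3 + F_2 = 89
...
= [16, 19, 35, 54, 89, 143]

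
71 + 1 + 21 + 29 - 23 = 99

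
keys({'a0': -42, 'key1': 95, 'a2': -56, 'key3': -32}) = ['a0', 'key1', 'a2', 'key3']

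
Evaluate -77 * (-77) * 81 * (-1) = -480249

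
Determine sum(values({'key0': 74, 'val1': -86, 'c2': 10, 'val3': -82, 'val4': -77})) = -161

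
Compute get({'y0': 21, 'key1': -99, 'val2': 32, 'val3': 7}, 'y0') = 21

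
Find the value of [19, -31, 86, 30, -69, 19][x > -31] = keep x where x > -31: 19✓, -31✗, 86✓, 30✓, -69✗, 19✓
= [19, 86, 30, 19]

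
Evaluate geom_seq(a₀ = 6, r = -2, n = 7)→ [6, -12, 24, -48, 96, -192, 384]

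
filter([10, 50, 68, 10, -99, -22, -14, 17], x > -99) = keep x where x > -99: 10✓, 50✓, 68✓, 10✓, -99✗, -22✓, -14✓, 17✓
= [10, 50, 68, 10, -22, -14, 17]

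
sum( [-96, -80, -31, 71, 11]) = -125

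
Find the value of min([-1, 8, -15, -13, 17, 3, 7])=-15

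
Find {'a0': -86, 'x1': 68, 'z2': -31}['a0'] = -86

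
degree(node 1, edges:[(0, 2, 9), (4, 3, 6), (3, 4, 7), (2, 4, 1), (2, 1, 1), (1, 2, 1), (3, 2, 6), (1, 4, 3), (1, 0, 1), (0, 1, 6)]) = 5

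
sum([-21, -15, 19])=(-21) + (-15) + 19
= -17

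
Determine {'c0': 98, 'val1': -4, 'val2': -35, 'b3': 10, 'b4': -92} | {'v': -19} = {'c0': 98, 'val1': -4, 'val2': -35, 'b3': 10, 'b4': -92, 'v': -19}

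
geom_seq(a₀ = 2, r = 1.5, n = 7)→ [2.0, 3.0, 4.5, 6.75, 10.125, 15.1875, 22.78125]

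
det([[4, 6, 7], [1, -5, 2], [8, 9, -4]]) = 471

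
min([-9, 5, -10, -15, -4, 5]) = -15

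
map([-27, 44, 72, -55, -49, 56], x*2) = -27*2=-54, 44*2=88, 72*2=144, -55*2=-110, -49*2=-98, 56*2=112
= [-54, 88, 144, -110, -98, 112]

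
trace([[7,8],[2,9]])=16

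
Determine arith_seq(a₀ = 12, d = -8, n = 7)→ [12, 4, -4, -12, -20, -28, -36]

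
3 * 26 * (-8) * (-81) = 50544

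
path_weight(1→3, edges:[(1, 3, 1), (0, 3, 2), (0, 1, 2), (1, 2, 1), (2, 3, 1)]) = w(1→3)=1
= 1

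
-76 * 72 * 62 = -339264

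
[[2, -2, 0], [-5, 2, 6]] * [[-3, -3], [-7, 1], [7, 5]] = C[0][0] = (2)*(-3) + (-2)*(-7) + (0)*(7) = 8
C[0][1] = (2)*(-3) + (-2)*(1) + (0)*(5) = -8
C[1][0] = (-5)*(-3) + (2)*(-7) + (6)*(7) = 43
C[1][1] = (-5)*(-3) + (2)*(1) + (6)*(5) = 47
= [[8, -8], [43, 47]]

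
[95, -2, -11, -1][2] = -11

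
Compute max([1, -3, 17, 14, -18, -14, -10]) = 17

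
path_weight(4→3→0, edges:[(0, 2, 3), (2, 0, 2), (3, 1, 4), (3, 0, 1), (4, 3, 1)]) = w(4→3)=1 + w(3→0)=1
= 2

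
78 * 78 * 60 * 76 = 27743040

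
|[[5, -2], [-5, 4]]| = (5)*(4) - (-2)*(-5)
= 10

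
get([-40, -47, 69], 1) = -47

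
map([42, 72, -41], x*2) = [84, 144, -82]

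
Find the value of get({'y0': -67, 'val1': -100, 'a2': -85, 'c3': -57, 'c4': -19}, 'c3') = -57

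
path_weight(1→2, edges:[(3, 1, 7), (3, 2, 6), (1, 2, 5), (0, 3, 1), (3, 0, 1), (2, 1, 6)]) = 5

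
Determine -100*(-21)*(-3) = -6300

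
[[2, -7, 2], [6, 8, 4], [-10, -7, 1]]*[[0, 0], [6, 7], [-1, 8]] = [[-44, -33], [44, 88], [-43, -41]]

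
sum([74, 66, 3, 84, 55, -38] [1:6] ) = 170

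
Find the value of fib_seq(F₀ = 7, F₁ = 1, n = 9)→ [7, 1, 8, 9, 17, 26, 43, 69, 112]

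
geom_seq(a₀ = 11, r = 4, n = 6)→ [11, 44, 176, 704, 2816, 11264]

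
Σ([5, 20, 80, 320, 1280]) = 5 + 20 + 80 + 320 + 1280
= 1705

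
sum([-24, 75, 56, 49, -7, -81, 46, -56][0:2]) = slice → [-24, 75]
(-24) + 75
= 51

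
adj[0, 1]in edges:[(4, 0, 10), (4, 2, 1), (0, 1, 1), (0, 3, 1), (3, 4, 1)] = 1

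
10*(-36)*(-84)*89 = 2691360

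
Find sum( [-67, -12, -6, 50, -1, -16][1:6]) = slice → [-12, -6, 50, -1, -16]
(-12) + (-6) + 50 + (-1) + (-16)
= 15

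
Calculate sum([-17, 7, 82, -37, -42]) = -7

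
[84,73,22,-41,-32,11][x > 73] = [84]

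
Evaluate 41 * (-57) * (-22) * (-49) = -2519286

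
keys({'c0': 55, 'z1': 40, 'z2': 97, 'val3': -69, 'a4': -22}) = ['c0', 'z1', 'z2', 'val3', 'a4']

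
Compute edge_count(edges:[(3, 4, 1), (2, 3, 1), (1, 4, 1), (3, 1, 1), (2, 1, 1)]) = 5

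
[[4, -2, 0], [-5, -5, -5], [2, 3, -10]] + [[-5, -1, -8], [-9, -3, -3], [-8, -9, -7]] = [[-1, -3, -8], [-14, -8, -8], [-6, -6, -17]]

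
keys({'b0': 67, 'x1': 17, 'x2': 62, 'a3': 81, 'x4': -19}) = ['b0', 'x1', 'x2', 'a3', 'x4']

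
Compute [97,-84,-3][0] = 97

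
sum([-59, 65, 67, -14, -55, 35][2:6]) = 33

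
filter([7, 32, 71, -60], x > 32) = keep x where x > 32: 7✗, 32✗, 71✓, -60✗
= [71]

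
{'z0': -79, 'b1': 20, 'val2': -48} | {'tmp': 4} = {'z0': -79, 'b1': 20, 'val2': -48, 'tmp': 4}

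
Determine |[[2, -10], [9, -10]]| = (2)*(-10) - (-10)*(9)
= 70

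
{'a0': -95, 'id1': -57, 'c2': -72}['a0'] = -95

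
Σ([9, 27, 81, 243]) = 9 + 27 + 81 + 243
= 360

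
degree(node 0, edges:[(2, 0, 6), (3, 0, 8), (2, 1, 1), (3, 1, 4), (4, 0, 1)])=incident: (2,0), (3,0), (4,0)
= 3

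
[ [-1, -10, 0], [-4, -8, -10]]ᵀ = [[-1, -4], [-10, -8], [0, -10]]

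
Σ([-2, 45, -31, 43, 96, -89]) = (-2) + 45 + (-31) + 43 + 96 + (-89)
= 62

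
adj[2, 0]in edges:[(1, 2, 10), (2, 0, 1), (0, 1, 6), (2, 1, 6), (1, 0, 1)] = 1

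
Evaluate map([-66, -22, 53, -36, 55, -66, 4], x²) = [4356, 484, 2809, 1296, 3025, 4356, 16]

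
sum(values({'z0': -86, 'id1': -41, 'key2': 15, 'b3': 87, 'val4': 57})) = (-86) + (-41) + 15 + 87 + 57
= 32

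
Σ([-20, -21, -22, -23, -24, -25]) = -135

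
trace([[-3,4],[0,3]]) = diagonal: (-3) + 3
= 0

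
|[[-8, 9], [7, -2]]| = (-8)*(-2) - (9)*(7)
= -47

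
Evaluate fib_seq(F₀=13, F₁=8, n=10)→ [13, 8, 21, 29, 50, 79, 129, 208, 337, 545]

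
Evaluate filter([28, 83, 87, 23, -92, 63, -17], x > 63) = [83, 87]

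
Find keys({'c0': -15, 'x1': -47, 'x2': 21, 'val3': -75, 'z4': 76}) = ['c0', 'x1', 'x2', 'val3', 'z4']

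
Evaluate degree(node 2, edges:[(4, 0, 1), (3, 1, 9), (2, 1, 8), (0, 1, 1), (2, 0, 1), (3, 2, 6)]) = 3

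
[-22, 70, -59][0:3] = [-22, 70, -59]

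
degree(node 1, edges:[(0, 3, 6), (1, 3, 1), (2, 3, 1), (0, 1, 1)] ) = incident: (1,3), (0,1)
= 2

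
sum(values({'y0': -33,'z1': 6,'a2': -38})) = -65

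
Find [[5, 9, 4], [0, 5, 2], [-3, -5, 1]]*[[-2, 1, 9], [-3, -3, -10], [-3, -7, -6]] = [[-49, -50, -69], [-21, -29, -62], [18, 5, 17]]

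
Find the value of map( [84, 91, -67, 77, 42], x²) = (84)²=7056, (91)²=8281, (-67)²=4489, (77)²=5929, (42)²=1764
= [7056, 8281, 4489, 5929, 1764]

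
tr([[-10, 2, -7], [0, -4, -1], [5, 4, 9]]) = -5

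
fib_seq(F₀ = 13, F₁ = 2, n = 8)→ [13, 2, 15, 17, 32, 49, 81, 130]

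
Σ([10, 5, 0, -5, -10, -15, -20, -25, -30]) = 10 + 5 + 0 + (-5) + (-10) + (-15) + (-20) + (-25) + (-30)
= -90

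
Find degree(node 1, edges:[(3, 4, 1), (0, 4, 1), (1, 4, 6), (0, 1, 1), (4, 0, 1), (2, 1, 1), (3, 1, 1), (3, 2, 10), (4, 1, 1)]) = 5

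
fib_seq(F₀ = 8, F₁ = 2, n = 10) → F_2 = F_1 + F_0 = 10
F_3 = F_2 + F_1 = 12
F_4 = F_3 + F_2 = 22
...
= [8, 2, 10, 12, 22, 34, 56, 90, 146, 236]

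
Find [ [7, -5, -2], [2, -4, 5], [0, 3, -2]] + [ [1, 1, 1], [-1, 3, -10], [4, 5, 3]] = [[8, -4, -1], [1, -1, -5], [4, 8, 1]]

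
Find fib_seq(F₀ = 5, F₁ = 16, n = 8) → F_2 = F_1 + F_0 = 21
F_3 = F_2 + F_1 = 37
F_4 = F_3 + F_2 = 58
...
= [5, 16, 21, 37, 58, 95, 153, 248]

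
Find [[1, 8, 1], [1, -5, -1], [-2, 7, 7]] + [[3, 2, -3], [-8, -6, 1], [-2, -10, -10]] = [[4, 10, -2], [-7, -11, 0], [-4, -3, -3]]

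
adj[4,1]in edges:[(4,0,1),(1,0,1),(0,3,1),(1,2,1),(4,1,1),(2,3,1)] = 1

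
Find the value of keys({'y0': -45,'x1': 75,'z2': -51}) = ['y0', 'x1', 'z2']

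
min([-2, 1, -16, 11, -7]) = -16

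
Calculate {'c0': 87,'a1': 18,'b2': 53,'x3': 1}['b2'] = 53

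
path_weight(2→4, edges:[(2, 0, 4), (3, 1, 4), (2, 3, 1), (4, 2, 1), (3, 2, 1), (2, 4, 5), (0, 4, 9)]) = w(2→4)=5
= 5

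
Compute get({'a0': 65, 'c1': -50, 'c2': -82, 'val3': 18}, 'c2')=-82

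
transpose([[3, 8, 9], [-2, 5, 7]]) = [[3, -2], [8, 5], [9, 7]]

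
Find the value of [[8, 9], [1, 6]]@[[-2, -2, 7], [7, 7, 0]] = C[0][0] = (8)*(-2) + (9)*(7) = 47
C[0][1] = (8)*(-2) + (9)*(7) = 47
C[0][2] = (8)*(7) + (9)*(0) = 56
C[1][0] = (1)*(-2) + (6)*(7) = 40
C[1][1] = (1)*(-2) + (6)*(7) = 40
C[1][2] = (1)*(7) + (6)*(0) = 7
= [[47, 47, 56], [40, 40, 7]]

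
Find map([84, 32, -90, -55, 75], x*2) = [168, 64, -180, -110, 150]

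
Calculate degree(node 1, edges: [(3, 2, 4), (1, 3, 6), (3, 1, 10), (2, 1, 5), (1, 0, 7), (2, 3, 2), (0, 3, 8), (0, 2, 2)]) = 4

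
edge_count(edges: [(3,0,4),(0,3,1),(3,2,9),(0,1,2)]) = 4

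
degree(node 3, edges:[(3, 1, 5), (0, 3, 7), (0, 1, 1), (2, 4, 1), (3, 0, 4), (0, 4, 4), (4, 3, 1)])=4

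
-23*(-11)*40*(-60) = -607200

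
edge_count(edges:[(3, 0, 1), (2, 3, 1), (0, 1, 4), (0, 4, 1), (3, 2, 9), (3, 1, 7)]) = 6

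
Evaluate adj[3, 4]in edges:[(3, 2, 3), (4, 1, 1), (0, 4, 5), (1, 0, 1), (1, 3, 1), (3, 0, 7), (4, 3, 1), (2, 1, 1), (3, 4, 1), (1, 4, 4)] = 1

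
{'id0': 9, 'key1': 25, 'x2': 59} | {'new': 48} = {'id0': 9, 'key1': 25, 'x2': 59, 'new': 48}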